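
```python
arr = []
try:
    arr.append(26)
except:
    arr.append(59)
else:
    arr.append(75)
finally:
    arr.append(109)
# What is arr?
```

Step-by-step execution trace:
1. try: `arr.append(26)` → arr = [26]. No exception raised.
2. `except` is skipped.
3. `else` runs: `arr.append(75)` → arr = [26, 75].
4. `finally` always runs: `arr.append(109)` → arr = [26, 75, 109].
Result: [26, 75, 109]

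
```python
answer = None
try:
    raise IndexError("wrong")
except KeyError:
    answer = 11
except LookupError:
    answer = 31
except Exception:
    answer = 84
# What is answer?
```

Step-by-step execution trace:
1. `raise IndexError(...)` raises IndexError.
2. `except KeyError` does not match (IndexError is not a subclass of KeyError); skipped.
3. `except LookupError` matches (IndexError is a subclass of LookupError) → answer = 31.
4. `except Exception` is not reached.
Result: 31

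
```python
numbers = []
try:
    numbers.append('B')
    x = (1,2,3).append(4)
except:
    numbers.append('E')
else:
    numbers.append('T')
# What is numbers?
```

Step-by-step execution trace:
1. try: `numbers.append('B')` → numbers = ['B'].
2. `x = (1,2,3).append(4)` raises AttributeError.
3. bare `except` matches → `numbers.append('E')` → numbers = ['B', 'E'].
4. `else` is skipped (an exception was raised).
Result: ['B', 'E']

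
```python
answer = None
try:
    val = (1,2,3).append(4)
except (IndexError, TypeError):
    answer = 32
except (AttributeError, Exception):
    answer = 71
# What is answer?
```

Step-by-step execution trace:
1. `val = (1,2,3).append(4)` raises AttributeError.
2. `except (IndexError, TypeError)` does not match AttributeError; skipped.
3. `except (AttributeError, Exception)` matches (AttributeError is in the tuple) → answer = 71.
Result: 71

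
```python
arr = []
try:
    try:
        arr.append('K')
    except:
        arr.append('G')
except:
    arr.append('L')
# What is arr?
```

Step-by-step execution trace:
1. Inner try: `arr.append('K')` → arr = ['K']. No exception raised.
2. Inner `except` is skipped.
3. Inner try completes normally; outer `except` is skipped.
Result: ['K']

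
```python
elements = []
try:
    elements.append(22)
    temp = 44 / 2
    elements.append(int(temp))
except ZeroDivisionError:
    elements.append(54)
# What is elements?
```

Step-by-step execution trace:
1. try: `elements.append(22)` → elements = [22].
2. `temp = 44 / 2` → temp = 22.0. No exception raised.
3. `elements.append(int(temp))` → elements = [22, 22].
4. `except ZeroDivisionError` is skipped (no exception was raised).
Result: [22, 22]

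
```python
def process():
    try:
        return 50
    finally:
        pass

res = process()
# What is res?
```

Step-by-step execution trace:
1. `process()` enters try: `return 50` sets pending return value 50.
2. Before returning, `finally: pass` runs (no effect).
3. process() returns 50 → res = 50.
Result: 50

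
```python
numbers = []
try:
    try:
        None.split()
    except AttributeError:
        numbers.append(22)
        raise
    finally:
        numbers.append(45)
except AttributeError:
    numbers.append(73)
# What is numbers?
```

Step-by-step execution trace:
1. Inner try: `None.split()` raises AttributeError.
2. Inner `except AttributeError` matches → `numbers.append(22)` → numbers = [22].
3. bare `raise` re-raises AttributeError.
4. Inner `finally` runs during unwinding: `numbers.append(45)` → numbers = [22, 45].
5. Outer `except AttributeError` matches → `numbers.append(73)` → numbers = [22, 45, 73].
Result: [22, 45, 73]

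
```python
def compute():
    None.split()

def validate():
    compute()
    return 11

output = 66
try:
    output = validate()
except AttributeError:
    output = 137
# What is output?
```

Step-by-step execution trace:
1. output starts at 66.
2. try: `validate()` calls `compute()`.
3. `compute()` evaluates `None.split()`, which raises AttributeError; it propagates through validate (uncaught).
4. `return 11` in validate is not reached; the assignment to output does not complete.
5. `except AttributeError` matches → output = 137.
Result: 137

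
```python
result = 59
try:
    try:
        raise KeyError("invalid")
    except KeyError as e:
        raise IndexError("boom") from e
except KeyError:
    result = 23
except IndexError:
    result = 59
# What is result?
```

Step-by-step execution trace:
1. Inner try raises KeyError; inner `except KeyError as e` catches it.
2. `raise IndexError(...) from e` raises IndexError (KeyError is attached as __cause__, but only IndexError is active).
3. Outer `except KeyError` does not match IndexError; skipped.
4. Outer `except IndexError` matches → result = 59.
Result: 59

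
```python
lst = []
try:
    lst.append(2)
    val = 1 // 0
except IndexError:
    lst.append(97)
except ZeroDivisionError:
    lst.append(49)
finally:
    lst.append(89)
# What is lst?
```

Step-by-step execution trace:
1. try: `lst.append(2)` → lst = [2].
2. `val = 1 // 0` raises ZeroDivisionError.
3. `except IndexError` does not match ZeroDivisionError; skipped.
4. `except ZeroDivisionError` matches → `lst.append(49)` → lst = [2, 49].
5. finally always runs: `lst.append(89)` → lst = [2, 49, 89].
Result: [2, 49, 89]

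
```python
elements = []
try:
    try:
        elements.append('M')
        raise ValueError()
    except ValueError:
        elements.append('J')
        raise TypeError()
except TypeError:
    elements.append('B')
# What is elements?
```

Step-by-step execution trace:
1. Inner try: `elements.append('M')` → elements = ['M'].
2. `raise ValueError()` raises ValueError.
3. Inner `except ValueError` matches → `elements.append('J')` → elements = ['M', 'J'].
4. `raise TypeError()` raises TypeError; propagates to outer try.
5. Outer `except TypeError` matches → `elements.append('B')` → elements = ['M', 'J', 'B'].
Result: ['M', 'J', 'B']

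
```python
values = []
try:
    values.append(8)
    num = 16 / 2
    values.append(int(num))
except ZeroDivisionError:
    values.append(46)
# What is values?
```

Step-by-step execution trace:
1. try: `values.append(8)` → values = [8].
2. `num = 16 / 2` → num = 8.0. No exception raised.
3. `values.append(int(num))` → values = [8, 8].
4. `except ZeroDivisionError` is skipped (no exception was raised).
Result: [8, 8]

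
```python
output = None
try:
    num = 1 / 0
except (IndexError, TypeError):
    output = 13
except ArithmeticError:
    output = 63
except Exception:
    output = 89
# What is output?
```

Step-by-step execution trace:
1. `num = 1 / 0` raises ZeroDivisionError.
2. `except (IndexError, TypeError)` does not match ZeroDivisionError; skipped.
3. `except ArithmeticError` matches (ZeroDivisionError is a subclass of ArithmeticError) → output = 63.
4. `except Exception` is not reached.
Result: 63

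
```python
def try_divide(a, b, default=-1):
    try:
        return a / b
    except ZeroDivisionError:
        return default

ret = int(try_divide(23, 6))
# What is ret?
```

Step-by-step execution trace:
1. `try_divide(23, 6)` enters try: `return 23 / 6` → returns 3.8333333333333335. No exception raised.
2. `except ZeroDivisionError` is skipped.
3. `int(3.8333333333333335)` → 3 → ret = 3.
Result: 3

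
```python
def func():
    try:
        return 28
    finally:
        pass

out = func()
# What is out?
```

Step-by-step execution trace:
1. `func()` enters try: `return 28` sets pending return value 28.
2. Before returning, `finally: pass` runs (no effect).
3. func() returns 28 → out = 28.
Result: 28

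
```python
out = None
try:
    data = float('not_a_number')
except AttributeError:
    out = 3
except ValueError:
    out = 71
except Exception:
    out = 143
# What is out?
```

Step-by-step execution trace:
1. `data = float('not_a_number')` raises ValueError.
2. `except AttributeError` does not match ValueError; skipped.
3. `except ValueError` matches → out = 71.
4. Remaining except clauses are skipped.
Result: 71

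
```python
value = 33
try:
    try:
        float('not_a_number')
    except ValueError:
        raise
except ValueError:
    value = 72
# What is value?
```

Step-by-step execution trace:
1. Inner try: `float('not_a_number')` raises ValueError.
2. Inner `except ValueError` matches; bare `raise` re-raises the same ValueError.
3. Outer `except ValueError` matches → value = 72.
Result: 72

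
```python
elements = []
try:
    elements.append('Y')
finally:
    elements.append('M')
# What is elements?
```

Step-by-step execution trace:
1. try: `elements.append('Y')` → elements = ['Y'].
2. The try body completes without raising.
3. finally always runs: `elements.append('M')` → elements = ['Y', 'M'].
Result: ['Y', 'M']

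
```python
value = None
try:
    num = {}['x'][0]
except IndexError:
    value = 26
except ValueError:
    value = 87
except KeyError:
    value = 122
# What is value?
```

Step-by-step execution trace:
1. `num = {}['x'][0]` raises KeyError.
2. `except IndexError` does not match KeyError; skipped.
3. `except ValueError` does not match KeyError; skipped.
4. `except KeyError` matches → value = 122.
Result: 122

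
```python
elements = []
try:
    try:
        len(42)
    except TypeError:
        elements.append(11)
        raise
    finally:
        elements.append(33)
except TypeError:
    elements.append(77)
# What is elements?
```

Step-by-step execution trace:
1. Inner try: `len(42)` raises TypeError.
2. Inner `except TypeError` matches → `elements.append(11)` → elements = [11].
3. bare `raise` re-raises TypeError.
4. Inner `finally` runs during unwinding: `elements.append(33)` → elements = [11, 33].
5. Outer `except TypeError` matches → `elements.append(77)` → elements = [11, 33, 77].
Result: [11, 33, 77]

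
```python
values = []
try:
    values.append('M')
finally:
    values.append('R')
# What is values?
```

Step-by-step execution trace:
1. try: `values.append('M')` → values = ['M'].
2. The try body completes without raising.
3. finally always runs: `values.append('R')` → values = ['M', 'R'].
Result: ['M', 'R']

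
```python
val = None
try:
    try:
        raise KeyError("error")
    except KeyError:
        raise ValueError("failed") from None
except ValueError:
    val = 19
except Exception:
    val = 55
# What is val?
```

Step-by-step execution trace:
1. Inner try raises KeyError; inner `except KeyError` catches it.
2. `raise ValueError(...) from None` raises ValueError (from None suppresses __context__, but the active exception is still ValueError).
3. Outer `except ValueError` matches → val = 19.
4. `except Exception` is not reached.
Result: 19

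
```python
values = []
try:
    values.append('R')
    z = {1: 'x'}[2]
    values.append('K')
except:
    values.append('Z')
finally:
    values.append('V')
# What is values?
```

Step-by-step execution trace:
1. try: `values.append('R')` → values = ['R'].
2. `z = {1: 'x'}[2]` raises KeyError; `values.append('K')` is not reached.
3. bare `except` matches → `values.append('Z')` → values = ['R', 'Z'].
4. finally always runs: `values.append('V')` → values = ['R', 'Z', 'V'].
Result: ['R', 'Z', 'V']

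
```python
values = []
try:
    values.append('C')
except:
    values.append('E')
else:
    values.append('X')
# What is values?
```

Step-by-step execution trace:
1. try: `values.append('C')` → values = ['C']. No exception raised.
2. `except` is skipped.
3. `else` runs (try completed without exception): `values.append('X')` → values = ['C', 'X'].
Result: ['C', 'X']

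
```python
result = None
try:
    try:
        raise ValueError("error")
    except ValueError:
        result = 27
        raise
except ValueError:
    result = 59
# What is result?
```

Step-by-step execution trace:
1. Inner try: `raise ValueError("error")` raises ValueError.
2. Inner `except ValueError` matches → result = 27.
3. bare `raise` re-raises the same ValueError.
4. Outer `except ValueError` matches → result = 59.
Result: 59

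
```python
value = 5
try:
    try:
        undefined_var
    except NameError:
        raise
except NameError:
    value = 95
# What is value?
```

Step-by-step execution trace:
1. Inner try: `undefined_var` raises NameError.
2. Inner `except NameError` matches; bare `raise` re-raises the same NameError.
3. Outer `except NameError` matches → value = 95.
Result: 95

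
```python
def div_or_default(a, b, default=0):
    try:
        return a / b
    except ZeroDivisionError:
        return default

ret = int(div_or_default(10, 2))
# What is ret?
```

Step-by-step execution trace:
1. `div_or_default(10, 2)` enters try: `return 10 / 2` → returns 5.0. No exception raised.
2. `except ZeroDivisionError` is skipped.
3. `int(5.0)` → 5 → ret = 5.
Result: 5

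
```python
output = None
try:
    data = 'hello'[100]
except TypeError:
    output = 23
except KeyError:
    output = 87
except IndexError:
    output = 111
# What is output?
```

Step-by-step execution trace:
1. `data = 'hello'[100]` raises IndexError.
2. `except TypeError` does not match IndexError; skipped.
3. `except KeyError` does not match IndexError; skipped.
4. `except IndexError` matches → output = 111.
Result: 111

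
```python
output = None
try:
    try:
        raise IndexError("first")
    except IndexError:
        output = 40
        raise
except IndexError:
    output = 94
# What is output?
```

Step-by-step execution trace:
1. Inner try: `raise IndexError("first")` raises IndexError.
2. Inner `except IndexError` matches → output = 40.
3. bare `raise` re-raises the same IndexError.
4. Outer `except IndexError` matches → output = 94.
Result: 94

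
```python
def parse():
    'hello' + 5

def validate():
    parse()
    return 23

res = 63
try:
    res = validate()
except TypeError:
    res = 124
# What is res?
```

Step-by-step execution trace:
1. res starts at 63.
2. try: `validate()` calls `parse()`.
3. `parse()` evaluates `'hello' + 5`, which raises TypeError; it propagates through validate (uncaught).
4. `return 23` in validate is not reached; the assignment to res does not complete.
5. `except TypeError` matches → res = 124.
Result: 124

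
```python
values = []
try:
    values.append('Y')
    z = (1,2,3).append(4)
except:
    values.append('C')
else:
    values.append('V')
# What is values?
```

Step-by-step execution trace:
1. try: `values.append('Y')` → values = ['Y'].
2. `z = (1,2,3).append(4)` raises AttributeError.
3. bare `except` matches → `values.append('C')` → values = ['Y', 'C'].
4. `else` is skipped (an exception was raised).
Result: ['Y', 'C']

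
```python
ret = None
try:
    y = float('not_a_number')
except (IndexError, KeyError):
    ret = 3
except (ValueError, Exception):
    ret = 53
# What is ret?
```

Step-by-step execution trace:
1. `y = float('not_a_number')` raises ValueError.
2. `except (IndexError, KeyError)` does not match ValueError; skipped.
3. `except (ValueError, Exception)` matches (ValueError is in the tuple) → ret = 53.
Result: 53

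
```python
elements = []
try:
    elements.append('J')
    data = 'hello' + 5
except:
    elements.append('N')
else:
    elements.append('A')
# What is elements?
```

Step-by-step execution trace:
1. try: `elements.append('J')` → elements = ['J'].
2. `data = 'hello' + 5` raises TypeError.
3. bare `except` matches → `elements.append('N')` → elements = ['J', 'N'].
4. `else` is skipped (an exception was raised).
Result: ['J', 'N']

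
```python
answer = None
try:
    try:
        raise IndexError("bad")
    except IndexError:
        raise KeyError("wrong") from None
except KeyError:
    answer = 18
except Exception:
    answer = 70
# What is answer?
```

Step-by-step execution trace:
1. Inner try raises IndexError; inner `except IndexError` catches it.
2. `raise KeyError(...) from None` raises KeyError (from None suppresses __context__, but the active exception is still KeyError).
3. Outer `except KeyError` matches → answer = 18.
4. `except Exception` is not reached.
Result: 18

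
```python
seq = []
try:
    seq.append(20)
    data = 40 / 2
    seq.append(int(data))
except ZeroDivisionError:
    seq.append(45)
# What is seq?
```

Step-by-step execution trace:
1. try: `seq.append(20)` → seq = [20].
2. `data = 40 / 2` → data = 20.0. No exception raised.
3. `seq.append(int(data))` → seq = [20, 20].
4. `except ZeroDivisionError` is skipped (no exception was raised).
Result: [20, 20]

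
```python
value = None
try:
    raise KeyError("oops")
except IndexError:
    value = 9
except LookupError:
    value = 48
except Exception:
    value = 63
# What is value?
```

Step-by-step execution trace:
1. `raise KeyError(...)` raises KeyError.
2. `except IndexError` does not match (KeyError is not a subclass of IndexError); skipped.
3. `except LookupError` matches (KeyError is a subclass of LookupError) → value = 48.
4. `except Exception` is not reached.
Result: 48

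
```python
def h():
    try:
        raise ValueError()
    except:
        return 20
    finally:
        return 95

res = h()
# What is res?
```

Step-by-step execution trace:
1. `h()` enters try: `raise ValueError()` raises ValueError.
2. bare `except` matches → `return 20` sets pending return value 20.
3. Before returning, `finally: return 95` runs and overrides the pending return.
4. h() returns 95 → res = 95.
Result: 95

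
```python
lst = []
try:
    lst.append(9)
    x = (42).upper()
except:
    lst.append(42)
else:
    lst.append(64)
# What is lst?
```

Step-by-step execution trace:
1. try: `lst.append(9)` → lst = [9].
2. `x = (42).upper()` raises AttributeError.
3. bare `except` matches → `lst.append(42)` → lst = [9, 42].
4. `else` is skipped (an exception was raised).
Result: [9, 42]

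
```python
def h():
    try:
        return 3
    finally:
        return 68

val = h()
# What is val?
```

Step-by-step execution trace:
1. `h()` enters try: `return 3` sets pending return value 3.
2. Before returning, `finally: return 68` runs and overrides the pending return.
3. h() returns 68 → val = 68.
Result: 68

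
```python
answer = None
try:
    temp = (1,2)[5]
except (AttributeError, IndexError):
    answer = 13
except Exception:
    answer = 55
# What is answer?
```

Step-by-step execution trace:
1. `temp = (1,2)[5]` raises IndexError.
2. `except (AttributeError, IndexError)` matches (IndexError is in the tuple) → answer = 13.
3. `except Exception` is not reached.
Result: 13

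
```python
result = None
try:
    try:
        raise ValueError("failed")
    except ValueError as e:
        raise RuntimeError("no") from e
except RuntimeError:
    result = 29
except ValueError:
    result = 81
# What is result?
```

Step-by-step execution trace:
1. Inner try raises ValueError; inner `except ValueError as e` catches it.
2. `raise RuntimeError(...) from e` raises RuntimeError (ValueError is attached as __cause__, but only RuntimeError is active).
3. Outer `except RuntimeError` matches → result = 29.
4. `except ValueError` is not reached.
Result: 29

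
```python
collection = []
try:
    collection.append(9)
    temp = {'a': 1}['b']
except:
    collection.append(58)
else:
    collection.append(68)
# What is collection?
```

Step-by-step execution trace:
1. try: `collection.append(9)` → collection = [9].
2. `temp = {'a': 1}['b']` raises KeyError.
3. bare `except` matches → `collection.append(58)` → collection = [9, 58].
4. `else` is skipped (an exception was raised).
Result: [9, 58]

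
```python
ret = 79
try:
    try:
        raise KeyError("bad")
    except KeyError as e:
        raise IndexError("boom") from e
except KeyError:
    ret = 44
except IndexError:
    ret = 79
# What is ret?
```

Step-by-step execution trace:
1. Inner try raises KeyError; inner `except KeyError as e` catches it.
2. `raise IndexError(...) from e` raises IndexError (KeyError is attached as __cause__, but only IndexError is active).
3. Outer `except KeyError` does not match IndexError; skipped.
4. Outer `except IndexError` matches → ret = 79.
Result: 79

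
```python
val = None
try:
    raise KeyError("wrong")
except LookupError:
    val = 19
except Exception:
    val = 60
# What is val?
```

Step-by-step execution trace:
1. `raise KeyError(...)` raises KeyError.
2. `except LookupError` matches (KeyError is a subclass of LookupError) → val = 19.
3. `except Exception` is not reached.
Result: 19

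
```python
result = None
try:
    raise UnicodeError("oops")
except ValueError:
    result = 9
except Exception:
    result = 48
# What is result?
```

Step-by-step execution trace:
1. `raise UnicodeError(...)` raises UnicodeError.
2. `except ValueError` matches (UnicodeError is a subclass of ValueError) → result = 9.
3. `except Exception` is not reached.
Result: 9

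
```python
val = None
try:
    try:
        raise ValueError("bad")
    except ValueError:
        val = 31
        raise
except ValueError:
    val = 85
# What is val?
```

Step-by-step execution trace:
1. Inner try: `raise ValueError("bad")` raises ValueError.
2. Inner `except ValueError` matches → val = 31.
3. bare `raise` re-raises the same ValueError.
4. Outer `except ValueError` matches → val = 85.
Result: 85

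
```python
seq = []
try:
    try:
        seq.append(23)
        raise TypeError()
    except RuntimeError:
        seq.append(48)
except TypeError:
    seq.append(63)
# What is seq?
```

Step-by-step execution trace:
1. Inner try: `seq.append(23)` → seq = [23].
2. `raise TypeError()` raises TypeError.
3. Inner `except RuntimeError` does not match TypeError; exception propagates to outer try.
4. Outer `except TypeError` matches → `seq.append(63)` → seq = [23, 63].
Result: [23, 63]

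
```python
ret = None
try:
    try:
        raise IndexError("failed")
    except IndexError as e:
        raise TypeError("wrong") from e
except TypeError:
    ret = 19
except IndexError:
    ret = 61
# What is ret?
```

Step-by-step execution trace:
1. Inner try raises IndexError; inner `except IndexError as e` catches it.
2. `raise TypeError(...) from e` raises TypeError (IndexError is attached as __cause__, but only TypeError is active).
3. Outer `except TypeError` matches → ret = 19.
4. `except IndexError` is not reached.
Result: 19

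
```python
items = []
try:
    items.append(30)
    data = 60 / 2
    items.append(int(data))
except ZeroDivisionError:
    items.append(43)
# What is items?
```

Step-by-step execution trace:
1. try: `items.append(30)` → items = [30].
2. `data = 60 / 2` → data = 30.0. No exception raised.
3. `items.append(int(data))` → items = [30, 30].
4. `except ZeroDivisionError` is skipped (no exception was raised).
Result: [30, 30]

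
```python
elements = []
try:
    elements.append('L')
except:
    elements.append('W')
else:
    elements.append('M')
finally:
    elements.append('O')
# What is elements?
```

Step-by-step execution trace:
1. try: `elements.append('L')` → elements = ['L']. No exception raised.
2. `except` is skipped.
3. `else` runs: `elements.append('M')` → elements = ['L', 'M'].
4. `finally` always runs: `elements.append('O')` → elements = ['L', 'M', 'O'].
Result: ['L', 'M', 'O']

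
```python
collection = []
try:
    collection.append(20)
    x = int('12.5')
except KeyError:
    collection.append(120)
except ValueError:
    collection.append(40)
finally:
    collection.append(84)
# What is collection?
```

Step-by-step execution trace:
1. try: `collection.append(20)` → collection = [20].
2. `x = int('12.5')` raises ValueError.
3. `except KeyError` does not match ValueError; skipped.
4. `except ValueError` matches → `collection.append(40)` → collection = [20, 40].
5. finally always runs: `collection.append(84)` → collection = [20, 40, 84].
Result: [20, 40, 84]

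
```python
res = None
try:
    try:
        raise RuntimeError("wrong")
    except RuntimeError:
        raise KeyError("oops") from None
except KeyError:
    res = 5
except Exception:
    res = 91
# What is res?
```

Step-by-step execution trace:
1. Inner try raises RuntimeError; inner `except RuntimeError` catches it.
2. `raise KeyError(...) from None` raises KeyError (from None suppresses __context__, but the active exception is still KeyError).
3. Outer `except KeyError` matches → res = 5.
4. `except Exception` is not reached.
Result: 5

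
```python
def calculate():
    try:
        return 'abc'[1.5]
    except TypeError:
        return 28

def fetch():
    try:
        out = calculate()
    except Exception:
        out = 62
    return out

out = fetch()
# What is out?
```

Step-by-step execution trace:
1. `fetch()` calls `calculate()`.
2. In calculate: `'abc'[1.5]` raises TypeError; `except TypeError` catches it → returns 28.
3. In fetch: `out = calculate()` → out = 28. No exception reaches fetch.
4. `except Exception` is skipped; fetch returns 28.
5. out = 28.
Result: 28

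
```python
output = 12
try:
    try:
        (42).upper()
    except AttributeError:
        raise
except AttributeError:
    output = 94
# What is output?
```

Step-by-step execution trace:
1. Inner try: `(42).upper()` raises AttributeError.
2. Inner `except AttributeError` matches; bare `raise` re-raises the same AttributeError.
3. Outer `except AttributeError` matches → output = 94.
Result: 94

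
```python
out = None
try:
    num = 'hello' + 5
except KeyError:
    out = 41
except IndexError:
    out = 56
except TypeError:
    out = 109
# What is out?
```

Step-by-step execution trace:
1. `num = 'hello' + 5` raises TypeError.
2. `except KeyError` does not match TypeError; skipped.
3. `except IndexError` does not match TypeError; skipped.
4. `except TypeError` matches → out = 109.
Result: 109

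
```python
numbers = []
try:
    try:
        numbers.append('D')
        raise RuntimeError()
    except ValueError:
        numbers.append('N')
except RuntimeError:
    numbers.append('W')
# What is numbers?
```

Step-by-step execution trace:
1. Inner try: `numbers.append('D')` → numbers = ['D'].
2. `raise RuntimeError()` raises RuntimeError.
3. Inner `except ValueError` does not match RuntimeError; exception propagates to outer try.
4. Outer `except RuntimeError` matches → `numbers.append('W')` → numbers = ['D', 'W'].
Result: ['D', 'W']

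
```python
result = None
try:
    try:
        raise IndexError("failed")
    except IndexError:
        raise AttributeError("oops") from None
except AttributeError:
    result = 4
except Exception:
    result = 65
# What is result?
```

Step-by-step execution trace:
1. Inner try raises IndexError; inner `except IndexError` catches it.
2. `raise AttributeError(...) from None` raises AttributeError (from None suppresses __context__, but the active exception is still AttributeError).
3. Outer `except AttributeError` matches → result = 4.
4. `except Exception` is not reached.
Result: 4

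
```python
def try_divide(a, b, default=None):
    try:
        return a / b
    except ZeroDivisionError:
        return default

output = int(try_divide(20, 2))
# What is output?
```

Step-by-step execution trace:
1. `try_divide(20, 2)` enters try: `return 20 / 2` → returns 10.0. No exception raised.
2. `except ZeroDivisionError` is skipped.
3. `int(10.0)` → 10 → output = 10.
Result: 10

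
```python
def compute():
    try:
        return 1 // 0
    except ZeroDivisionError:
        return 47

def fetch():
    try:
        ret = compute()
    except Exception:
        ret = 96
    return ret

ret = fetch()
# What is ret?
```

Step-by-step execution trace:
1. `fetch()` calls `compute()`.
2. In compute: `1 // 0` raises ZeroDivisionError; `except ZeroDivisionError` catches it → returns 47.
3. In fetch: `ret = compute()` → ret = 47. No exception reaches fetch.
4. `except Exception` is skipped; fetch returns 47.
5. ret = 47.
Result: 47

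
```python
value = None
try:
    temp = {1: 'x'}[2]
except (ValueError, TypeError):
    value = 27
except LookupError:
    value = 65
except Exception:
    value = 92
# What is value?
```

Step-by-step execution trace:
1. `temp = {1: 'x'}[2]` raises KeyError.
2. `except (ValueError, TypeError)` does not match KeyError; skipped.
3. `except LookupError` matches (KeyError is a subclass of LookupError) → value = 65.
4. `except Exception` is not reached.
Result: 65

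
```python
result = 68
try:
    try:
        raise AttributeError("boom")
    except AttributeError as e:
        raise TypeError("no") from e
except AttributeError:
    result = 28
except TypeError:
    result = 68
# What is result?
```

Step-by-step execution trace:
1. Inner try raises AttributeError; inner `except AttributeError as e` catches it.
2. `raise TypeError(...) from e` raises TypeError (AttributeError is attached as __cause__, but only TypeError is active).
3. Outer `except AttributeError` does not match TypeError; skipped.
4. Outer `except TypeError` matches → result = 68.
Result: 68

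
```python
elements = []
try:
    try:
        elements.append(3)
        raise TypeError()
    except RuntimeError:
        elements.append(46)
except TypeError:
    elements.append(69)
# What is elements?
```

Step-by-step execution trace:
1. Inner try: `elements.append(3)` → elements = [3].
2. `raise TypeError()` raises TypeError.
3. Inner `except RuntimeError` does not match TypeError; exception propagates to outer try.
4. Outer `except TypeError` matches → `elements.append(69)` → elements = [3, 69].
Result: [3, 69]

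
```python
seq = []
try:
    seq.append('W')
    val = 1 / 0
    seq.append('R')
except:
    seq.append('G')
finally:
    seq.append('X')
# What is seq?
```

Step-by-step execution trace:
1. try: `seq.append('W')` → seq = ['W'].
2. `val = 1 / 0` raises ZeroDivisionError; `seq.append('R')` is not reached.
3. bare `except` matches → `seq.append('G')` → seq = ['W', 'G'].
4. finally always runs: `seq.append('X')` → seq = ['W', 'G', 'X'].
Result: ['W', 'G', 'X']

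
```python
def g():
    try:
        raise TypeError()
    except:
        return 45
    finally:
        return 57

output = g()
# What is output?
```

Step-by-step execution trace:
1. `g()` enters try: `raise TypeError()` raises TypeError.
2. bare `except` matches → `return 45` sets pending return value 45.
3. Before returning, `finally: return 57` runs and overrides the pending return.
4. g() returns 57 → output = 57.
Result: 57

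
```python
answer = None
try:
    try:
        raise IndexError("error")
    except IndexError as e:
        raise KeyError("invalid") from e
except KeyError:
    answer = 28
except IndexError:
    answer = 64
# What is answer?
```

Step-by-step execution trace:
1. Inner try raises IndexError; inner `except IndexError as e` catches it.
2. `raise KeyError(...) from e` raises KeyError (IndexError is attached as __cause__, but only KeyError is active).
3. Outer `except KeyError` matches → answer = 28.
4. `except IndexError` is not reached.
Result: 28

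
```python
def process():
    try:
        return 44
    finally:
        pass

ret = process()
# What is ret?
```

Step-by-step execution trace:
1. `process()` enters try: `return 44` sets pending return value 44.
2. Before returning, `finally: pass` runs (no effect).
3. process() returns 44 → ret = 44.
Result: 44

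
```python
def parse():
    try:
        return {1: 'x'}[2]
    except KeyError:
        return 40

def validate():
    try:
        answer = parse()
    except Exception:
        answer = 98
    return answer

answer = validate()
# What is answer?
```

Step-by-step execution trace:
1. `validate()` calls `parse()`.
2. In parse: `{1: 'x'}[2]` raises KeyError; `except KeyError` catches it → returns 40.
3. In validate: `answer = parse()` → answer = 40. No exception reaches validate.
4. `except Exception` is skipped; validate returns 40.
5. answer = 40.
Result: 40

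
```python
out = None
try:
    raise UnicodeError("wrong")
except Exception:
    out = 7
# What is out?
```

Step-by-step execution trace:
1. `raise UnicodeError(...)` raises UnicodeError.
2. `except Exception` matches (UnicodeError is a subclass of Exception) → out = 7.
Result: 7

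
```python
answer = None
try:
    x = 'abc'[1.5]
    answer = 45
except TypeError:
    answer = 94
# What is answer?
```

Step-by-step execution trace:
1. `x = 'abc'[1.5]` raises TypeError.
2. `answer = 45` is not reached.
3. `except TypeError` matches → answer = 94.
Result: 94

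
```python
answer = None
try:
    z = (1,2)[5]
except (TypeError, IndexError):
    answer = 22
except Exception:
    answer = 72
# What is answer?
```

Step-by-step execution trace:
1. `z = (1,2)[5]` raises IndexError.
2. `except (TypeError, IndexError)` matches (IndexError is in the tuple) → answer = 22.
3. `except Exception` is not reached.
Result: 22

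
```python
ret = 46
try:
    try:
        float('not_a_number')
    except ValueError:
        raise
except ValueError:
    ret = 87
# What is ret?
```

Step-by-step execution trace:
1. Inner try: `float('not_a_number')` raises ValueError.
2. Inner `except ValueError` matches; bare `raise` re-raises the same ValueError.
3. Outer `except ValueError` matches → ret = 87.
Result: 87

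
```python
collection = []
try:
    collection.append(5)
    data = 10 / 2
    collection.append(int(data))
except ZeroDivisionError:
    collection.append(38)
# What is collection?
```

Step-by-step execution trace:
1. try: `collection.append(5)` → collection = [5].
2. `data = 10 / 2` → data = 5.0. No exception raised.
3. `collection.append(int(data))` → collection = [5, 5].
4. `except ZeroDivisionError` is skipped (no exception was raised).
Result: [5, 5]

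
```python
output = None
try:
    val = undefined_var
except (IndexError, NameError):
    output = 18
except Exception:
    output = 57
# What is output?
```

Step-by-step execution trace:
1. `val = undefined_var` raises NameError.
2. `except (IndexError, NameError)` matches (NameError is in the tuple) → output = 18.
3. `except Exception` is not reached.
Result: 18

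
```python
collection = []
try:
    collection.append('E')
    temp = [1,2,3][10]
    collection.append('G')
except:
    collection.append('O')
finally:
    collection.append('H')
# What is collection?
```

Step-by-step execution trace:
1. try: `collection.append('E')` → collection = ['E'].
2. `temp = [1,2,3][10]` raises IndexError; `collection.append('G')` is not reached.
3. bare `except` matches → `collection.append('O')` → collection = ['E', 'O'].
4. finally always runs: `collection.append('H')` → collection = ['E', 'O', 'H'].
Result: ['E', 'O', 'H']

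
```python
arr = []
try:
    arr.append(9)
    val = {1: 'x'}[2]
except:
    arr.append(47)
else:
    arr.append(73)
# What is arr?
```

Step-by-step execution trace:
1. try: `arr.append(9)` → arr = [9].
2. `val = {1: 'x'}[2]` raises KeyError.
3. bare `except` matches → `arr.append(47)` → arr = [9, 47].
4. `else` is skipped (an exception was raised).
Result: [9, 47]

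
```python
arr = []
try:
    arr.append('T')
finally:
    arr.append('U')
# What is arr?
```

Step-by-step execution trace:
1. try: `arr.append('T')` → arr = ['T'].
2. The try body completes without raising.
3. finally always runs: `arr.append('U')` → arr = ['T', 'U'].
Result: ['T', 'U']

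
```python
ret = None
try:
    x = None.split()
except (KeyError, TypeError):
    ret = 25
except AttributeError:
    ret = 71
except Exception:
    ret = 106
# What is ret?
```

Step-by-step execution trace:
1. `x = None.split()` raises AttributeError.
2. `except (KeyError, TypeError)` does not match AttributeError; skipped.
3. `except AttributeError` matches (exact type match) → ret = 71.
4. `except Exception` is not reached.
Result: 71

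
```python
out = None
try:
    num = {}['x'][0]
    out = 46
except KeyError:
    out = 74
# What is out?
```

Step-by-step execution trace:
1. `num = {}['x'][0]` raises KeyError.
2. `out = 46` is not reached.
3. `except KeyError` matches → out = 74.
Result: 74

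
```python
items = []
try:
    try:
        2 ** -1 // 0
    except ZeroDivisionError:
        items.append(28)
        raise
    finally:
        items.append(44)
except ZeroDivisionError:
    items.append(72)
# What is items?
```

Step-by-step execution trace:
1. Inner try: `2 ** -1 // 0` raises ZeroDivisionError.
2. Inner `except ZeroDivisionError` matches → `items.append(28)` → items = [28].
3. bare `raise` re-raises ZeroDivisionError.
4. Inner `finally` runs during unwinding: `items.append(44)` → items = [28, 44].
5. Outer `except ZeroDivisionError` matches → `items.append(72)` → items = [28, 44, 72].
Result: [28, 44, 72]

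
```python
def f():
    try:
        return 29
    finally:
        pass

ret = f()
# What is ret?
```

Step-by-step execution trace:
1. `f()` enters try: `return 29` sets pending return value 29.
2. Before returning, `finally: pass` runs (no effect).
3. f() returns 29 → ret = 29.
Result: 29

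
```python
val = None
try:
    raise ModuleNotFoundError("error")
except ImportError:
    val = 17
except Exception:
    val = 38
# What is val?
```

Step-by-step execution trace:
1. `raise ModuleNotFoundError(...)` raises ModuleNotFoundError.
2. `except ImportError` matches (ModuleNotFoundError is a subclass of ImportError) → val = 17.
3. `except Exception` is not reached.
Result: 17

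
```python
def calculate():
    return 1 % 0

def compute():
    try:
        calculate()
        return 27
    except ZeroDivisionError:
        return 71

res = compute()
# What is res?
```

Step-by-step execution trace:
1. `compute()` calls `calculate()`.
2. `calculate()` evaluates `1 % 0`, which raises ZeroDivisionError; it propagates to the caller.
3. `return 27` is not reached.
4. `except ZeroDivisionError` in compute matches → returns 71.
5. res = 71.
Result: 71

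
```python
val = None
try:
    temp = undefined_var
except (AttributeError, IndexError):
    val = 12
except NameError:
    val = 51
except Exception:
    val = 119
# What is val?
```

Step-by-step execution trace:
1. `temp = undefined_var` raises NameError.
2. `except (AttributeError, IndexError)` does not match NameError; skipped.
3. `except NameError` matches (exact type match) → val = 51.
4. `except Exception` is not reached.
Result: 51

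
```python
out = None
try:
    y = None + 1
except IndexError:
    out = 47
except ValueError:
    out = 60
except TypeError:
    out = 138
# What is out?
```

Step-by-step execution trace:
1. `y = None + 1` raises TypeError.
2. `except IndexError` does not match TypeError; skipped.
3. `except ValueError` does not match TypeError; skipped.
4. `except TypeError` matches → out = 138.
Result: 138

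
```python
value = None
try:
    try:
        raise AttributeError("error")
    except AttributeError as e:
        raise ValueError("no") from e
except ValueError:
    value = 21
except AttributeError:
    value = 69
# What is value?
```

Step-by-step execution trace:
1. Inner try raises AttributeError; inner `except AttributeError as e` catches it.
2. `raise ValueError(...) from e` raises ValueError (AttributeError is attached as __cause__, but only ValueError is active).
3. Outer `except ValueError` matches → value = 21.
4. `except AttributeError` is not reached.
Result: 21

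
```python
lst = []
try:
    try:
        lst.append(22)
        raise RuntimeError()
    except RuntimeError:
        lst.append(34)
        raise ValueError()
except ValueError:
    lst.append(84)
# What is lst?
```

Step-by-step execution trace:
1. Inner try: `lst.append(22)` → lst = [22].
2. `raise RuntimeError()` raises RuntimeError.
3. Inner `except RuntimeError` matches → `lst.append(34)` → lst = [22, 34].
4. `raise ValueError()` raises ValueError; propagates to outer try.
5. Outer `except ValueError` matches → `lst.append(84)` → lst = [22, 34, 84].
Result: [22, 34, 84]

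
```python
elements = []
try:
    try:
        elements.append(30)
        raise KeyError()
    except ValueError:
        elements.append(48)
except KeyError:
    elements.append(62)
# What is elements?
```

Step-by-step execution trace:
1. Inner try: `elements.append(30)` → elements = [30].
2. `raise KeyError()` raises KeyError.
3. Inner `except ValueError` does not match KeyError; exception propagates to outer try.
4. Outer `except KeyError` matches → `elements.append(62)` → elements = [30, 62].
Result: [30, 62]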